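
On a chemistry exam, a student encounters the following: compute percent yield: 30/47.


% yield = actual/theoretical × 100
= 30/47 × 100
= 63.83%

63.83%


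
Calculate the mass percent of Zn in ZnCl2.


M(ZnCl2) = 1×65.38 + 2×35.45 = 136.28 g/mol
Mass of Zn = 1 × 65.38 = 65.38 g/mol
% Zn = 65.38/136.28 × 100 = 47.97%

47.97%


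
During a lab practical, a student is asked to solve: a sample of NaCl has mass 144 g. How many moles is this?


M(NaCl) = 58.44 g/mol
n = mass/M = 144/58.44 = 2.4641 mol

2.4641 mol


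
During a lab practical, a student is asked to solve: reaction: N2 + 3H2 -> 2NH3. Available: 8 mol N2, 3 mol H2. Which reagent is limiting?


Mole ratio available / coefficient:
  N2: 8/1 = 8.000
  H2: 3/3 = 1.000
Smaller ratio is limiting.

H2


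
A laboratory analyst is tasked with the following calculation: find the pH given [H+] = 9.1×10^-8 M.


pH = -log10([H+]) = -log10(9.1×10^-8)
= 8 - log10(9.1)
= 8 - 0.96
= 7.04

7.04


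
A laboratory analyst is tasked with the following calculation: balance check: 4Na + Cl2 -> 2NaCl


Equation: 4Na + Cl2 -> 2NaCl
Check atoms: Cl: 2=2, Na: 4≠2
Not balanced

No, not balanced


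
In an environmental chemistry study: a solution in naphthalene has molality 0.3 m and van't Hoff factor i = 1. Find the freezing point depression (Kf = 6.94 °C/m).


ΔTf = Kf × m × i
= 6.94 × 0.3 × 1
= 2.082 °C

2.082 °C


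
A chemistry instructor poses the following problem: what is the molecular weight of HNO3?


M(HNO3) = 1×1.008 + 1×14.01 + 3×16.0
= 1.01 + 14.01 + 48.0
= 63.02 g/mol

63.02 g/mol


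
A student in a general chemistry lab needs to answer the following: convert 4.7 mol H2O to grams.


M(H2O) = 18.02 g/mol
mass = n × M = 4.7 × 18.02 = 84.69 g

84.69 g


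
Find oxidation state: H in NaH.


H with a metal (hydride): -1
Oxidation number: -1

-1


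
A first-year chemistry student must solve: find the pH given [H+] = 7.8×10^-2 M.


pH = -log10([H+]) = -log10(7.8×10^-2)
= 2 - log10(7.8)
= 2 - 0.89
= 1.11

1.11


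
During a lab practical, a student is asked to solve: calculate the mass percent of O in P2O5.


M(P2O5) = 2×30.97 + 5×16.0 = 141.94 g/mol
Mass of O = 5 × 16.0 = 80.00 g/mol
% O = 80.00/141.94 × 100 = 56.36%

56.36%


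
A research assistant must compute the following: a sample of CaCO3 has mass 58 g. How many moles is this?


M(CaCO3) = 100.09 g/mol
n = mass/M = 58/100.09 = 0.5795 mol

0.5795 mol


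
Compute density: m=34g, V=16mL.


ρ = mass/volume
= 34/16
= 2.125 g/mL

2.125 g/mL


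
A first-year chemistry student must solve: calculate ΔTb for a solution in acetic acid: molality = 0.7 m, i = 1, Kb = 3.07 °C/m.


ΔTb = Kb × m × i
= 3.07 × 0.7 × 1
= 2.149 °C

2.149 °C


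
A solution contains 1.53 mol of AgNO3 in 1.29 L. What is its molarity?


M = n/V = 1.53/1.29 = 1.186 mol/L

1.186 M


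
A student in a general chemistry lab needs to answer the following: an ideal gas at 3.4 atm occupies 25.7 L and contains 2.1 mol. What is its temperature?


PV = nRT  (R = 0.08206 L·atm/(mol·K))
T = PV/(nR) = 3.4×25.7/(2.1×0.08206)
= 87.38/0.172326
= 507.06 K

507.06 K


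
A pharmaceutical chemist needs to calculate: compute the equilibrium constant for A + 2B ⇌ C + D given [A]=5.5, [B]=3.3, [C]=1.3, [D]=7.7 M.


Kc = [C][D]/([A][B]^2)
= (1.3^1 × 7.7^1)/(5.5^1 × 3.3^2)
= 10.01/59.895
= 0.1671

0.1671


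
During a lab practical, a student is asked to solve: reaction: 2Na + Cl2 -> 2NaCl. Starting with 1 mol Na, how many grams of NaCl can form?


Mole ratio NaCl:Na = 2:2
n(NaCl) = 1 × 2/2 = 1.000 mol
mass = 1.000 × 58.44 = 58.44 g

58.44 g


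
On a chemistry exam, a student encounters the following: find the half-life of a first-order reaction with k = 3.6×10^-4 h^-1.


t½ = ln2/k = 0.693147/(3.6×10^-4 h^-1)
= 1925 h

1925 h


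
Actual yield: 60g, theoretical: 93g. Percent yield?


% yield = actual/theoretical × 100
= 60/93 × 100
= 64.52%

64.52%


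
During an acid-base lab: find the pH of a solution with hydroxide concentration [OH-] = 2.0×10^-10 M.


pOH = -log10([OH-]) = -log10(2.0×10^-10)
= 10 - log10(2.0) = 9.7
pH = 14 - pOH = 14 - 9.7 = 4.3

4.3


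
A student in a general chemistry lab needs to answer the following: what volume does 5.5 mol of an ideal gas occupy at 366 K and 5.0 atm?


PV = nRT  (R = 0.08206 L·atm/(mol·K))
V = nRT/P = 5.5×0.08206×366/5.0
= 33.037 L

33.037 L


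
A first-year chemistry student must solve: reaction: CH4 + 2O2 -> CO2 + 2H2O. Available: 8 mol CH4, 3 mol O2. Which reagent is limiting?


Mole ratio available / coefficient:
  CH4: 8/1 = 8.000
  O2: 3/2 = 1.500
Smaller ratio is limiting.

O2


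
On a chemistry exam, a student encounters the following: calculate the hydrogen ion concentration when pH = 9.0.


[H+] = 10^(-pH) = 10^(-9.0)
= 1.0×10^-9 M

1.0×10^-9 M


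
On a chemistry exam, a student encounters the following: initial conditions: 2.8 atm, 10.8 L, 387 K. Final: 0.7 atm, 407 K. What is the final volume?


P1V1/T1 = P2V2/T2
V2 = P1V1T2/(T1P2)
= 2.8×10.8×407/(387×0.7)
= 45.433 L

45.433 L


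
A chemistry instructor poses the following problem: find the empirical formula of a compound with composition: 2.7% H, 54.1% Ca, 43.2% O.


Assume 100 g sample. Moles of each element:
  H: 2.7/1.008 = 2.679 mol
  Ca: 54.1/40.08 = 1.35 mol
  O: 43.2/16.0 = 2.7 mol
Divide by smallest (1.35):
  H: 2.679/1.35 = 1.98
  Ca: 1.35/1.35 = 1.0
  O: 2.7/1.35 = 2.0
Empirical formula: CaO2H2

CaO2H2


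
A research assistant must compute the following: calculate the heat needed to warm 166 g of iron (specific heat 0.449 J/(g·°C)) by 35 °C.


q = mcΔT = 166 × 0.449 × 35
= 2608.69 J

2608.69 J


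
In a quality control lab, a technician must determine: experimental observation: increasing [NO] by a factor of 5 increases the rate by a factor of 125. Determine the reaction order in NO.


rate ∝ [NO]^n
5^n = 125 → n = 3
Order in NO: 3

3


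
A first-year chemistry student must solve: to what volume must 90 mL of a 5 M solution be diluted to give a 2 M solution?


C1V1 = C2V2
5 × 90 = 2 × V2
V2 = 450/2 = 225.0 mL

225.0 mL


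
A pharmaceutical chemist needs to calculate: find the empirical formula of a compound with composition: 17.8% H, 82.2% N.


Assume 100 g sample. Moles of each element:
  H: 17.8/1.008 = 17.659 mol
  N: 82.2/14.01 = 5.867 mol
Divide by smallest (5.867):
  H: 17.659/5.867 = 3.01
  N: 5.867/5.867 = 1.0
Empirical formula: NH3

NH3


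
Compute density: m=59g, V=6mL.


ρ = mass/volume
= 59/6
= 9.833 g/mL

9.833 g/mL


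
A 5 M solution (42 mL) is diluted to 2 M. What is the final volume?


C1V1 = C2V2
5 × 42 = 2 × V2
V2 = 210/2 = 105.0 mL

105.0 mL


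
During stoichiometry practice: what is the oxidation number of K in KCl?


Group 1 metal: +1
Oxidation number: +1

+1


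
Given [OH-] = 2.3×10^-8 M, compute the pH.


pOH = -log10([OH-]) = -log10(2.3×10^-8)
= 8 - log10(2.3) = 7.64
pH = 14 - pOH = 14 - 7.64 = 6.36

6.36


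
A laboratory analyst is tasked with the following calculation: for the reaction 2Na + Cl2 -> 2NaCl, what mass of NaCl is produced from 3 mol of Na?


Mole ratio NaCl:Na = 2:2
n(NaCl) = 3 × 2/2 = 3.000 mol
mass = 3.000 × 58.44 = 175.32 g

175.32 g


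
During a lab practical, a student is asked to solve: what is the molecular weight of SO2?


M(SO2) = 1×32.07 + 2×16.0
= 32.07 + 32.0
= 64.07 g/mol

64.07 g/mol


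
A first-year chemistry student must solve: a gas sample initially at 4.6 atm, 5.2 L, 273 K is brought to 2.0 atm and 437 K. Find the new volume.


P1V1/T1 = P2V2/T2
V2 = P1V1T2/(T1P2)
= 4.6×5.2×437/(273×2.0)
= 19.145 L

19.145 L


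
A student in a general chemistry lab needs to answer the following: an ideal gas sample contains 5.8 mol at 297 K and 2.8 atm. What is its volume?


PV = nRT  (R = 0.08206 L·atm/(mol·K))
V = nRT/P = 5.8×0.08206×297/2.8
= 50.484 L

50.484 L


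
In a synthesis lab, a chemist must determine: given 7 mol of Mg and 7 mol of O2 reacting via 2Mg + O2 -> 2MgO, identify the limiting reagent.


Mole ratio available / coefficient:
  Mg: 7/2 = 3.500
  O2: 7/1 = 7.000
Smaller ratio is limiting.

Mg


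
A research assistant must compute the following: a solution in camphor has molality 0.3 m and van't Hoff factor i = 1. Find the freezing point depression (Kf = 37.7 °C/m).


ΔTf = Kf × m × i
= 37.7 × 0.3 × 1
= 11.31 °C

11.31 °C


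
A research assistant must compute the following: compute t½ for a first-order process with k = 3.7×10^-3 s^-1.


t½ = ln2/k = 0.693147/(3.7×10^-3 s^-1)
= 187.3 s

187.3 s


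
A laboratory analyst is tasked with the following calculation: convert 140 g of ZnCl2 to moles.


M(ZnCl2) = 136.28 g/mol
n = mass/M = 140/136.28 = 1.0273 mol

1.0273 mol


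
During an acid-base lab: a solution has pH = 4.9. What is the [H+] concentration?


[H+] = 10^(-pH) = 10^(-4.9)
= 1.26×10^-5 M

1.26×10^-5 M


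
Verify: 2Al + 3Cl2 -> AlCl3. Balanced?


Equation: 2Al + 3Cl2 -> AlCl3
Check atoms: Al: 2≠1, Cl: 6≠3
Not balanced

No, not balanced


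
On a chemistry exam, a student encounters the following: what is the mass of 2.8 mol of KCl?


M(KCl) = 74.55 g/mol
mass = n × M = 2.8 × 74.55 = 208.74 g

208.74 g


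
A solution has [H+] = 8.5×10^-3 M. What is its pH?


pH = -log10([H+]) = -log10(8.5×10^-3)
= 3 - log10(8.5)
= 3 - 0.93
= 2.07

2.07


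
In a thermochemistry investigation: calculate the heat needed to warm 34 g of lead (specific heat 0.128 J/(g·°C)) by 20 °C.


q = mcΔT = 34 × 0.128 × 20
= 87.04 J

87.04 J


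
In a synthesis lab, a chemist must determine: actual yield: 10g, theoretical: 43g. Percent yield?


% yield = actual/theoretical × 100
= 10/43 × 100
= 23.26%

23.26%


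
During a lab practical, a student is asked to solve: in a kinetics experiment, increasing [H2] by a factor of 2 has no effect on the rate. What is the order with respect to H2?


rate ∝ [H2]^n
rate ∝ [H2]^0
Order in H2: 0

0


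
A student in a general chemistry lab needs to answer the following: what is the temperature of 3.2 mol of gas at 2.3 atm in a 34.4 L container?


PV = nRT  (R = 0.08206 L·atm/(mol·K))
T = PV/(nR) = 2.3×34.4/(3.2×0.08206)
= 79.12/0.262592
= 301.30 K

301.30 K


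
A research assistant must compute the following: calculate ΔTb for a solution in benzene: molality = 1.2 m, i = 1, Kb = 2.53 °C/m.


ΔTb = Kb × m × i
= 2.53 × 1.2 × 1
= 3.036 °C

3.036 °C


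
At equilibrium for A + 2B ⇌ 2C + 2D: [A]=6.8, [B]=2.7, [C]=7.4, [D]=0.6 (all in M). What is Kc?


Kc = [C]^2[D]^2/([A][B]^2)
= (7.4^2 × 0.6^2)/(6.8^1 × 2.7^2)
= 19.7136/49.572
= 0.3977

0.3977


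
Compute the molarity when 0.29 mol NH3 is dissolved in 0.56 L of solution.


M = n/V = 0.29/0.56 = 0.518 mol/L

0.518 M


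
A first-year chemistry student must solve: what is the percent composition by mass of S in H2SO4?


M(H2SO4) = 2×1.008 + 1×32.07 + 4×16.0 = 98.086 g/mol
Mass of S = 1 × 32.07 = 32.07 g/mol
% S = 32.07/98.086 × 100 = 32.70%

32.70%


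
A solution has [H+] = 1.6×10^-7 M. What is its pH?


pH = -log10([H+]) = -log10(1.6×10^-7)
= 7 - log10(1.6)
= 7 - 0.2
= 6.8

6.8


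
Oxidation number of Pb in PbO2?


x + 2(-2) = 0, so x = +4
Oxidation number: +4

+4


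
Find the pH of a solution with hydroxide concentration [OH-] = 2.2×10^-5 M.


pOH = -log10([OH-]) = -log10(2.2×10^-5)
= 5 - log10(2.2) = 4.66
pH = 14 - pOH = 14 - 4.66 = 9.34

9.34


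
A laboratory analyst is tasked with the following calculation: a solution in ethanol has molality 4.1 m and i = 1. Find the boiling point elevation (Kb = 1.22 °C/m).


ΔTb = Kb × m × i
= 1.22 × 4.1 × 1
= 5.002 °C

5.002 °C


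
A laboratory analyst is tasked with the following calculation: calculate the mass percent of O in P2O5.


M(P2O5) = 2×30.97 + 5×16.0 = 141.94 g/mol
Mass of O = 5 × 16.0 = 80.00 g/mol
% O = 80.00/141.94 × 100 = 56.36%

56.36%


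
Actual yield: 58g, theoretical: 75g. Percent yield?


% yield = actual/theoretical × 100
= 58/75 × 100
= 77.33%

77.33%


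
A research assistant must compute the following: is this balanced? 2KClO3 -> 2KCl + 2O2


Equation: 2KClO3 -> 2KCl + 2O2
Check atoms: Cl: 2=2, K: 2=2, O: 6≠4
Not balanced

No, not balanced


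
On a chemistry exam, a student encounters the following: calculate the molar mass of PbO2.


M(PbO2) = 1×207.2 + 2×16.0
= 207.2 + 32.0
= 239.2 g/mol

239.2 g/mol


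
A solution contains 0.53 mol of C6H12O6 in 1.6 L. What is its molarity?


M = n/V = 0.53/1.6 = 0.331 mol/L

0.331 M


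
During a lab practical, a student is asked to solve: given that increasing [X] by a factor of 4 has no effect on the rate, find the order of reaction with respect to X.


rate ∝ [X]^n
rate ∝ [X]^0
Order in X: 0

0


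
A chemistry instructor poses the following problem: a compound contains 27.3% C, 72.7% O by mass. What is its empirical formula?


Assume 100 g sample. Moles of each element:
  C: 27.3/12.01 = 2.273 mol
  O: 72.7/16.0 = 4.544 mol
Divide by smallest (2.273):
  C: 2.273/2.273 = 1.0
  O: 4.544/2.273 = 2.0
Empirical formula: CO2

CO2


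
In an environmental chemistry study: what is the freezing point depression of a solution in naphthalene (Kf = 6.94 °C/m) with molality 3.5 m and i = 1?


ΔTf = Kf × m × i
= 6.94 × 3.5 × 1
= 24.29 °C

24.29 °C


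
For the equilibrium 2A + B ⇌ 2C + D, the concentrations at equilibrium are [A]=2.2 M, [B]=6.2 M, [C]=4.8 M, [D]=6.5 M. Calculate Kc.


Kc = [C]^2[D]/([A]^2[B])
= (4.8^2 × 6.5^1)/(2.2^2 × 6.2^1)
= 149.76/30.008
= 4.991

4.991


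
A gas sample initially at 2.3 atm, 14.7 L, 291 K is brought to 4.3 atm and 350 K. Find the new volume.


P1V1/T1 = P2V2/T2
V2 = P1V1T2/(T1P2)
= 2.3×14.7×350/(291×4.3)
= 9.457 L

9.457 L


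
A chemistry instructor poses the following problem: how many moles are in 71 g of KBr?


M(KBr) = 119.0 g/mol
n = mass/M = 71/119.0 = 0.5966 mol

0.5966 mol


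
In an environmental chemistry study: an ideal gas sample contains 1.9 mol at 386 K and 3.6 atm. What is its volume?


PV = nRT  (R = 0.08206 L·atm/(mol·K))
V = nRT/P = 1.9×0.08206×386/3.6
= 16.717 L

16.717 L


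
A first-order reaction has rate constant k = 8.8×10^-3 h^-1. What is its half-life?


t½ = ln2/k = 0.693147/(8.8×10^-3 h^-1)
= 78.77 h

78.77 h


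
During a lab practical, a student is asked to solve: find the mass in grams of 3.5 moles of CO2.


M(CO2) = 44.01 g/mol
mass = n × M = 3.5 × 44.01 = 154.04 g

154.04 g


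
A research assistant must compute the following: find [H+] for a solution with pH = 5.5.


[H+] = 10^(-pH) = 10^(-5.5)
= 3.16×10^-6 M

3.16×10^-6 M


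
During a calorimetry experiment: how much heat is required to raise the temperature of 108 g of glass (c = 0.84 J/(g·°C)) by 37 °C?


q = mcΔT = 108 × 0.84 × 37
= 3356.64 J

3356.64 J


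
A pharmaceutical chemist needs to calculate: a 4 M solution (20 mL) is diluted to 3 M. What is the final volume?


C1V1 = C2V2
4 × 20 = 3 × V2
V2 = 80/3 = 26.67 mL

26.67 mL


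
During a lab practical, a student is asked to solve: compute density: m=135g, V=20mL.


ρ = mass/volume
= 135/20
= 6.75 g/mL

6.75 g/mL


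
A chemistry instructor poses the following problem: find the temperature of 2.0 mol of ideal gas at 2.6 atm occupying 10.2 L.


PV = nRT  (R = 0.08206 L·atm/(mol·K))
T = PV/(nR) = 2.6×10.2/(2.0×0.08206)
= 26.52/0.164120
= 161.59 K

161.59 K


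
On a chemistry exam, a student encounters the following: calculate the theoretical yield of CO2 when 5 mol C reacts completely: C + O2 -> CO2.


Mole ratio CO2:C = 1:1
n(CO2) = 5 × 1/1 = 5.000 mol
mass = 5.000 × 44.01 = 220.05 g

220.05 g


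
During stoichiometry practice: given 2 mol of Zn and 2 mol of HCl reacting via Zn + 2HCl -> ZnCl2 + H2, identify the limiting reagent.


Mole ratio available / coefficient:
  Zn: 2/1 = 2.000
  HCl: 2/2 = 1.000
Smaller ratio is limiting.

HCl


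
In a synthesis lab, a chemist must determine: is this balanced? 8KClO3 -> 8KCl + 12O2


Equation: 8KClO3 -> 8KCl + 12O2
Check atoms: Cl: 8=8, K: 8=8, O: 24=24
Balanced

Yes, balanced


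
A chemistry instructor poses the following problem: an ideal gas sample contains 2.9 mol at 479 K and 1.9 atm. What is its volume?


PV = nRT  (R = 0.08206 L·atm/(mol·K))
V = nRT/P = 2.9×0.08206×479/1.9
= 59.994 L

59.994 L


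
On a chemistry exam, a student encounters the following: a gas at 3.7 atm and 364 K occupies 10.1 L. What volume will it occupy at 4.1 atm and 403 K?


P1V1/T1 = P2V2/T2
V2 = P1V1T2/(T1P2)
= 3.7×10.1×403/(364×4.1)
= 10.091 L

10.091 L


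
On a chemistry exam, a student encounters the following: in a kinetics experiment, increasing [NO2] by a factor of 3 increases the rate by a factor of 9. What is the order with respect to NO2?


rate ∝ [NO2]^n
3^n = 9 → n = 2
Order in NO2: 2

2


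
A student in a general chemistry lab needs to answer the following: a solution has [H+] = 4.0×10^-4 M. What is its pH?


pH = -log10([H+]) = -log10(4.0×10^-4)
= 4 - log10(4.0)
= 4 - 0.6
= 3.4

3.4


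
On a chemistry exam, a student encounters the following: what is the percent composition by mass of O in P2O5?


M(P2O5) = 2×30.97 + 5×16.0 = 141.94 g/mol
Mass of O = 5 × 16.0 = 80.00 g/mol
% O = 80.00/141.94 × 100 = 56.36%

56.36%


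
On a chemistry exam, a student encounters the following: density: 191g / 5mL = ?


ρ = mass/volume
= 191/5
= 38.2 g/mL

38.2 g/mL


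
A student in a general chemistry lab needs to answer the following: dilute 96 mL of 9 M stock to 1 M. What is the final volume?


C1V1 = C2V2
9 × 96 = 1 × V2
V2 = 864/1 = 864.0 mL

864.0 mL


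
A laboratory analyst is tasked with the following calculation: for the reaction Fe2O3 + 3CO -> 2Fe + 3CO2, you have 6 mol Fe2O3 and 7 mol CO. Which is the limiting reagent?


Mole ratio available / coefficient:
  Fe2O3: 6/1 = 6.000
  CO: 7/3 = 2.333
Smaller ratio is limiting.

CO


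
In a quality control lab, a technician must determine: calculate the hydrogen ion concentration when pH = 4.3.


[H+] = 10^(-pH) = 10^(-4.3)
= 5.01×10^-5 M

5.01×10^-5 M


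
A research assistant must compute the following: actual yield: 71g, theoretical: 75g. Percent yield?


% yield = actual/theoretical × 100
= 71/75 × 100
= 94.67%

94.67%


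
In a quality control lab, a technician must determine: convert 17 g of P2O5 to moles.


M(P2O5) = 141.94 g/mol
n = mass/M = 17/141.94 = 0.1198 mol

0.1198 mol


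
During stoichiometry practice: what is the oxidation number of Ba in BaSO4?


Group 2 metal: +2
Oxidation number: +2

+2


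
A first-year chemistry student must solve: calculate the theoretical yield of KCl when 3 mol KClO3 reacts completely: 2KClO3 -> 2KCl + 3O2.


Mole ratio KCl:KClO3 = 2:2
n(KCl) = 3 × 2/2 = 3.000 mol
mass = 3.000 × 74.55 = 223.65 g

223.65 g


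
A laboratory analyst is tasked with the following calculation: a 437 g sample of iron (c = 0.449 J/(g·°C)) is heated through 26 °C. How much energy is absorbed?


q = mcΔT = 437 × 0.449 × 26
= 5101.54 J

5101.54 J


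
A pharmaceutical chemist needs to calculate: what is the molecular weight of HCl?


M(HCl) = 1×1.008 + 1×35.45
= 1.01 + 35.45
= 36.46 g/mol

36.46 g/mol


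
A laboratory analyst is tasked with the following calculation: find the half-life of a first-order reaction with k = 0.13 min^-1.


t½ = ln2/k = 0.693147/(0.13 min^-1)
= 5.332 min

5.332 min


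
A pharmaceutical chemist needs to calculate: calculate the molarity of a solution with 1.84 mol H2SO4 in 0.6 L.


M = n/V = 1.84/0.6 = 3.067 mol/L

3.067 M


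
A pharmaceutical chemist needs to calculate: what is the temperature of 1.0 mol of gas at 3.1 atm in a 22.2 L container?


PV = nRT  (R = 0.08206 L·atm/(mol·K))
T = PV/(nR) = 3.1×22.2/(1.0×0.08206)
= 68.82/0.082060
= 838.65 K

838.65 K


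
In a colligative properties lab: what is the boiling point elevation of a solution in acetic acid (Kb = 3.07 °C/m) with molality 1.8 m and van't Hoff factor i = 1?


ΔTb = Kb × m × i
= 3.07 × 1.8 × 1
= 5.526 °C

5.526 °C


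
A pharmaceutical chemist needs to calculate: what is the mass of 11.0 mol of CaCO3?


M(CaCO3) = 100.09 g/mol
mass = n × M = 11.0 × 100.09 = 1100.99 g

1100.99 g


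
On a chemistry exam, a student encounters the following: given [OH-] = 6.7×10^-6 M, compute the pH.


pOH = -log10([OH-]) = -log10(6.7×10^-6)
= 6 - log10(6.7) = 5.17
pH = 14 - pOH = 14 - 5.17 = 8.83

8.83


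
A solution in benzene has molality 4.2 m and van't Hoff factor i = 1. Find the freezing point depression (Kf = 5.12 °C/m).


ΔTf = Kf × m × i
= 5.12 × 4.2 × 1
= 21.504 °C

21.504 °C


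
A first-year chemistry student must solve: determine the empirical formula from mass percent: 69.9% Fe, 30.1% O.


Assume 100 g sample. Moles of each element:
  Fe: 69.9/55.85 = 1.252 mol
  O: 30.1/16.0 = 1.881 mol
Divide by smallest (1.252):
  Fe: 1.252/1.252 = 1.0
  O: 1.881/1.252 = 1.5
Multiply all ratios by 2 to obtain whole numbers.
Empirical formula: Fe2O3

Fe2O3


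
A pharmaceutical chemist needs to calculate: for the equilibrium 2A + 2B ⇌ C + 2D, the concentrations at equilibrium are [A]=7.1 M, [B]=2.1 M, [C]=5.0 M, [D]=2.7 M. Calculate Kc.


Kc = [C][D]^2/([A]^2[B]^2)
= (5.0^1 × 2.7^2)/(7.1^2 × 2.1^2)
= 36.45/222.3081
= 0.1640

0.1640


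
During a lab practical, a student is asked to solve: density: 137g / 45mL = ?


ρ = mass/volume
= 137/45
= 3.044 g/mL

3.044 g/mL


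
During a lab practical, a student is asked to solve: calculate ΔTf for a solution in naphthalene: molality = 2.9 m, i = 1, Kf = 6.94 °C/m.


ΔTf = Kf × m × i
= 6.94 × 2.9 × 1
= 20.126 °C

20.126 °C


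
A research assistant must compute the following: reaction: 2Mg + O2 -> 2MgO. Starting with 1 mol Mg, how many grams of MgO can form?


Mole ratio MgO:Mg = 2:2
n(MgO) = 1 × 2/2 = 1.000 mol
mass = 1.000 × 40.31 = 40.31 g

40.31 g


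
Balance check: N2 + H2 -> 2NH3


Equation: N2 + H2 -> 2NH3
Check atoms: H: 2≠6, N: 2=2
Not balanced

No, not balanced


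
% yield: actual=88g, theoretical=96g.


% yield = actual/theoretical × 100
= 88/96 × 100
= 91.67%

91.67%


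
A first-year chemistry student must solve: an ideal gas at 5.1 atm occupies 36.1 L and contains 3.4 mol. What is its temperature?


PV = nRT  (R = 0.08206 L·atm/(mol·K))
T = PV/(nR) = 5.1×36.1/(3.4×0.08206)
= 184.11/0.279004
= 659.88 K

659.88 K


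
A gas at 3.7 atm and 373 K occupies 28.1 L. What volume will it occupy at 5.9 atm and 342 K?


P1V1/T1 = P2V2/T2
V2 = P1V1T2/(T1P2)
= 3.7×28.1×342/(373×5.9)
= 16.157 L

16.157 L


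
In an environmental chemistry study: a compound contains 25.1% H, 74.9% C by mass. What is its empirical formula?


Assume 100 g sample. Moles of each element:
  H: 25.1/1.008 = 24.901 mol
  C: 74.9/12.01 = 6.236 mol
Divide by smallest (6.236):
  H: 24.901/6.236 = 3.99
  C: 6.236/6.236 = 1.0
Empirical formula: CH4

CH4


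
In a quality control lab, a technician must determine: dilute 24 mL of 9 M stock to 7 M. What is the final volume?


C1V1 = C2V2
9 × 24 = 7 × V2
V2 = 216/7 = 30.86 mL

30.86 mL


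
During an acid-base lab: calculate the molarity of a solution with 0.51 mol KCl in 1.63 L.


M = n/V = 0.51/1.63 = 0.313 mol/L

0.313 M


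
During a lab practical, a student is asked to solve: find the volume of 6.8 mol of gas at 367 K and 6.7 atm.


PV = nRT  (R = 0.08206 L·atm/(mol·K))
V = nRT/P = 6.8×0.08206×367/6.7
= 30.566 L

30.566 L


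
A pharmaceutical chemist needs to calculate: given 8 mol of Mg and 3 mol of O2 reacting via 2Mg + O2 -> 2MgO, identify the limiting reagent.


Mole ratio available / coefficient:
  Mg: 8/2 = 4.000
  O2: 3/1 = 3.000
Smaller ratio is limiting.

O2


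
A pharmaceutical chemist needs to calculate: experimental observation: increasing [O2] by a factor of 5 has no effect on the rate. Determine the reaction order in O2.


rate ∝ [O2]^n
rate ∝ [O2]^0
Order in O2: 0

0


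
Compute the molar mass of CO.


M(CO) = 1×12.01 + 1×16.0
= 12.01 + 16.0
= 28.01 g/mol

28.01 g/mol


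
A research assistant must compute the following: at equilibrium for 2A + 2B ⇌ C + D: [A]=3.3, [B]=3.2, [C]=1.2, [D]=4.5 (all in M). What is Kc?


Kc = [C][D]/([A]^2[B]^2)
= (1.2^1 × 4.5^1)/(3.3^2 × 3.2^2)
= 5.4/111.5136
= 0.04842

0.04842


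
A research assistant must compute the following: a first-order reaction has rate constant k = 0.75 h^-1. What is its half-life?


t½ = ln2/k = 0.693147/(0.75 h^-1)
= 0.9242 h

0.9242 h


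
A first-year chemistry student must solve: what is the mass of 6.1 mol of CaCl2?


M(CaCl2) = 110.98 g/mol
mass = n × M = 6.1 × 110.98 = 676.98 g

676.98 g


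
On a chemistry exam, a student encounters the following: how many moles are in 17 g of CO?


M(CO) = 28.01 g/mol
n = mass/M = 17/28.01 = 0.6069 mol

0.6069 mol


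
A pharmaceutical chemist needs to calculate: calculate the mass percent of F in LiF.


M(LiF) = 1×6.94 + 1×19.0 = 25.94 g/mol
Mass of F = 1 × 19.0 = 19.00 g/mol
% F = 19.00/25.94 × 100 = 73.25%

73.25%


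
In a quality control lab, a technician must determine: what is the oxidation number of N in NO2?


x + 2(-2) = 0, so x = +4
Oxidation number: +4

+4


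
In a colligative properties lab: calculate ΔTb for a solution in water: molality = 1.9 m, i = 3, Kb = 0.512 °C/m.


ΔTb = Kb × m × i
= 0.512 × 1.9 × 3
= 2.9184 °C

2.9184 °C


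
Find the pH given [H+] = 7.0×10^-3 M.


pH = -log10([H+]) = -log10(7.0×10^-3)
= 3 - log10(7.0)
= 3 - 0.85
= 2.15

2.15


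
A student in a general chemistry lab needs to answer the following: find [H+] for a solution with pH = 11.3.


[H+] = 10^(-pH) = 10^(-11.3)
= 5.01×10^-12 M

5.01×10^-12 M


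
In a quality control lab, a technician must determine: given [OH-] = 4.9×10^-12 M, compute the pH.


pOH = -log10([OH-]) = -log10(4.9×10^-12)
= 12 - log10(4.9) = 11.31
pH = 14 - pOH = 14 - 11.31 = 2.69

2.69


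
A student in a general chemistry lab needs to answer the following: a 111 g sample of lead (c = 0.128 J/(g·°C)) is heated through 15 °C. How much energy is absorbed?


q = mcΔT = 111 × 0.128 × 15
= 213.12 J

213.12 J


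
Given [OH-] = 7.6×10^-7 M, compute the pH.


pOH = -log10([OH-]) = -log10(7.6×10^-7)
= 7 - log10(7.6) = 6.12
pH = 14 - pOH = 14 - 6.12 = 7.88

7.88


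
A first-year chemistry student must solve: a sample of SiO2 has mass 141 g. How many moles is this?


M(SiO2) = 60.09 g/mol
n = mass/M = 141/60.09 = 2.3465 mol

2.3465 mol


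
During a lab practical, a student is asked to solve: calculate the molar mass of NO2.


M(NO2) = 1×14.01 + 2×16.0
= 14.01 + 32.0
= 46.01 g/mol

46.01 g/mol


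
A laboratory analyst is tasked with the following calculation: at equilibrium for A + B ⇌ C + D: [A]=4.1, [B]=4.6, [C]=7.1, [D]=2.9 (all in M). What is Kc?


Kc = [C][D]/([A][B])
= (7.1^1 × 2.9^1)/(4.1^1 × 4.6^1)
= 20.59/18.86
= 1.092

1.092


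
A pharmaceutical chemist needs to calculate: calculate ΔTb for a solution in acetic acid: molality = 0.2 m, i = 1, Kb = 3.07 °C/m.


ΔTb = Kb × m × i
= 3.07 × 0.2 × 1
= 0.614 °C

0.614 °C


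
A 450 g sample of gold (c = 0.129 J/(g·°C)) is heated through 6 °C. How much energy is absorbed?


q = mcΔT = 450 × 0.129 × 6
= 348.30 J

348.30 J


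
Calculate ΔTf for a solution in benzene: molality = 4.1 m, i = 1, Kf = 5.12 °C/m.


ΔTf = Kf × m × i
= 5.12 × 4.1 × 1
= 20.992 °C

20.992 °C


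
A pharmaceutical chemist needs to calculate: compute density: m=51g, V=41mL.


ρ = mass/volume
= 51/41
= 1.244 g/mL

1.244 g/mL


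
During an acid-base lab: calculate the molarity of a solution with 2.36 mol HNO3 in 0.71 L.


M = n/V = 2.36/0.71 = 3.324 mol/L

3.324 M


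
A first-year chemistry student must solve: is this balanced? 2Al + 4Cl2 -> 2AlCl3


Equation: 2Al + 4Cl2 -> 2AlCl3
Check atoms: Al: 2=2, Cl: 8≠6
Not balanced

No, not balanced


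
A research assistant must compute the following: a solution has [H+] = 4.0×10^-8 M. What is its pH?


pH = -log10([H+]) = -log10(4.0×10^-8)
= 8 - log10(4.0)
= 8 - 0.6
= 7.4

7.4


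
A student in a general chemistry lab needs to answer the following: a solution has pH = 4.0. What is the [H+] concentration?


[H+] = 10^(-pH) = 10^(-4.0)
= 1.0×10^-4 M

1.0×10^-4 M


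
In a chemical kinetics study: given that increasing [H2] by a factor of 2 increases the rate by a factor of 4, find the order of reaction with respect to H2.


rate ∝ [H2]^n
2^n = 4 → n = 2
Order in H2: 2

2


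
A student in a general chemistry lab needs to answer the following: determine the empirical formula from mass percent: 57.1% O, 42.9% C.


Assume 100 g sample. Moles of each element:
  O: 57.1/16.0 = 3.569 mol
  C: 42.9/12.01 = 3.572 mol
Divide by smallest (3.569):
  O: 3.569/3.569 = 1.0
  C: 3.572/3.569 = 1.0
Empirical formula: CO

CO


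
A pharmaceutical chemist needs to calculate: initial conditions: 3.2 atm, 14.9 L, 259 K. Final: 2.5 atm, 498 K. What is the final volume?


P1V1/T1 = P2V2/T2
V2 = P1V1T2/(T1P2)
= 3.2×14.9×498/(259×2.5)
= 36.671 L

36.671 L


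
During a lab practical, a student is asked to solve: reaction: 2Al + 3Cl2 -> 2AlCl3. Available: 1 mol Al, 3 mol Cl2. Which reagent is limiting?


Mole ratio available / coefficient:
  Al: 1/2 = 0.500
  Cl2: 3/3 = 1.000
Smaller ratio is limiting.

Al


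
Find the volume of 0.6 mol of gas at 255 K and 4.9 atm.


PV = nRT  (R = 0.08206 L·atm/(mol·K))
V = nRT/P = 0.6×0.08206×255/4.9
= 2.562 L

2.562 L


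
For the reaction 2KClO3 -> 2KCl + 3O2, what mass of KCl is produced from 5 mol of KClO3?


Mole ratio KCl:KClO3 = 2:2
n(KCl) = 5 × 2/2 = 5.000 mol
mass = 5.000 × 74.55 = 372.75 g

372.75 g


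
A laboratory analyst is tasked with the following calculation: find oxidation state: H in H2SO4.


H is +1 with nonmetals
Oxidation number: +1

+1


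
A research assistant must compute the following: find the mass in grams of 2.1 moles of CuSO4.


M(CuSO4) = 159.62 g/mol
mass = n × M = 2.1 × 159.62 = 335.20 g

335.20 g


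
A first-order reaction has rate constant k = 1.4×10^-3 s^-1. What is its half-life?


t½ = ln2/k = 0.693147/(1.4×10^-3 s^-1)
= 495.1 s

495.1 s


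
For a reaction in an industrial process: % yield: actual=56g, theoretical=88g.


% yield = actual/theoretical × 100
= 56/88 × 100
= 63.64%

63.64%


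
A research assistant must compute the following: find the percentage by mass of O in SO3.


M(SO3) = 1×32.07 + 3×16.0 = 80.07 g/mol
Mass of O = 3 × 16.0 = 48.00 g/mol
% O = 48.00/80.07 × 100 = 59.95%

59.95%


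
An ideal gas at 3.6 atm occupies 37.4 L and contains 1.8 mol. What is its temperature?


PV = nRT  (R = 0.08206 L·atm/(mol·K))
T = PV/(nR) = 3.6×37.4/(1.8×0.08206)
= 134.64/0.147708
= 911.53 K

911.53 K


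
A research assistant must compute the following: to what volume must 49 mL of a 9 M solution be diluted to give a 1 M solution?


C1V1 = C2V2
9 × 49 = 1 × V2
V2 = 441/1 = 441.0 mL

441.0 mL


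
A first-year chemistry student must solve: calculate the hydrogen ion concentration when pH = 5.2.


[H+] = 10^(-pH) = 10^(-5.2)
= 6.31×10^-6 M

6.31×10^-6 M


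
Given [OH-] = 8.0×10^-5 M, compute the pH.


pOH = -log10([OH-]) = -log10(8.0×10^-5)
= 5 - log10(8.0) = 4.1
pH = 14 - pOH = 14 - 4.1 = 9.9

9.9


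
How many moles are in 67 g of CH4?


M(CH4) = 16.04 g/mol
n = mass/M = 67/16.04 = 4.1771 mol

4.1771 mol


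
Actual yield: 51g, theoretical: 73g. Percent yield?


% yield = actual/theoretical × 100
= 51/73 × 100
= 69.86%

69.86%


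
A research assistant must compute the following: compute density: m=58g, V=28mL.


ρ = mass/volume
= 58/28
= 2.071 g/mL

2.071 g/mL


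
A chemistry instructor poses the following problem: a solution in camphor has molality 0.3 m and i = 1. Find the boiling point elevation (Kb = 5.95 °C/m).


ΔTb = Kb × m × i
= 5.95 × 0.3 × 1
= 1.785 °C

1.785 °C


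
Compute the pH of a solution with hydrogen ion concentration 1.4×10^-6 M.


pH = -log10([H+]) = -log10(1.4×10^-6)
= 6 - log10(1.4)
= 6 - 0.15
= 5.85

5.85


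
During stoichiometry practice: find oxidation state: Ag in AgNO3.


Ag is +1
Oxidation number: +1

+1


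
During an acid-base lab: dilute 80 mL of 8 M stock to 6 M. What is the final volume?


C1V1 = C2V2
8 × 80 = 6 × V2
V2 = 640/6 = 106.67 mL

106.67 mL


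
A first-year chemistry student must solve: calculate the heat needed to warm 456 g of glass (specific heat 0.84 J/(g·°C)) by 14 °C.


q = mcΔT = 456 × 0.84 × 14
= 5362.56 J

5362.56 J


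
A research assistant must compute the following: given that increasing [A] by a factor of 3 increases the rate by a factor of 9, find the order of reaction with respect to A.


rate ∝ [A]^n
3^n = 9 → n = 2
Order in A: 2

2


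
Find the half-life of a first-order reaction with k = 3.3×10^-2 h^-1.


t½ = ln2/k = 0.693147/(3.3×10^-2 h^-1)
= 21.00 h

21.00 h


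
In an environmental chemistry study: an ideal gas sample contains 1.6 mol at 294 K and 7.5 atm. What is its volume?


PV = nRT  (R = 0.08206 L·atm/(mol·K))
V = nRT/P = 1.6×0.08206×294/7.5
= 5.147 L

5.147 L


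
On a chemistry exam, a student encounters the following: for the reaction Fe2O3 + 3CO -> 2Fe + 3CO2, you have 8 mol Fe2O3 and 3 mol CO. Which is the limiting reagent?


Mole ratio available / coefficient:
  Fe2O3: 8/1 = 8.000
  CO: 3/3 = 1.000
Smaller ratio is limiting.

CO


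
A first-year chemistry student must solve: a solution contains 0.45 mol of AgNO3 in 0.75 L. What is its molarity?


M = n/V = 0.45/0.75 = 0.600 mol/L

0.600 M


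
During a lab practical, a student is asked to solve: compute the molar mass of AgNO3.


M(AgNO3) = 1×107.87 + 1×14.01 + 3×16.0
= 107.87 + 14.01 + 48.0
= 169.88 g/mol

169.88 g/mol


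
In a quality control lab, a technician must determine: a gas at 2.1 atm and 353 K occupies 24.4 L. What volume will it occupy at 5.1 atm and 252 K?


P1V1/T1 = P2V2/T2
V2 = P1V1T2/(T1P2)
= 2.1×24.4×252/(353×5.1)
= 7.172 L

7.172 L


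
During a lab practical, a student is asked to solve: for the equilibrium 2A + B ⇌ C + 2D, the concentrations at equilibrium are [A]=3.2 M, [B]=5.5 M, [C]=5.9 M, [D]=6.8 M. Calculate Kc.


Kc = [C][D]^2/([A]^2[B])
= (5.9^1 × 6.8^2)/(3.2^2 × 5.5^1)
= 272.816/56.32
= 4.844

4.844


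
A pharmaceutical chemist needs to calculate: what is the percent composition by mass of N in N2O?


M(N2O) = 2×14.01 + 1×16.0 = 44.02 g/mol
Mass of N = 2 × 14.01 = 28.02 g/mol
% N = 28.02/44.02 × 100 = 63.65%

63.65%


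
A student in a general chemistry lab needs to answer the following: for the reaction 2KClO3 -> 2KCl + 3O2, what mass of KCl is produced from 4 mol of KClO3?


Mole ratio KCl:KClO3 = 2:2
n(KCl) = 4 × 2/2 = 4.000 mol
mass = 4.000 × 74.55 = 298.2 g

298.2 g


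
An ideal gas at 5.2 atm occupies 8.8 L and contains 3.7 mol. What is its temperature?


PV = nRT  (R = 0.08206 L·atm/(mol·K))
T = PV/(nR) = 5.2×8.8/(3.7×0.08206)
= 45.76/0.303622
= 150.71 K

150.71 K


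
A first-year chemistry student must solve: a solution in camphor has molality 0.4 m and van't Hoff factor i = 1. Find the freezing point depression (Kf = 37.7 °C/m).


ΔTf = Kf × m × i
= 37.7 × 0.4 × 1
= 15.08 °C

15.08 °C


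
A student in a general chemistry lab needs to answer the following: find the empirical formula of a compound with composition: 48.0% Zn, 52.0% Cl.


Assume 100 g sample. Moles of each element:
  Zn: 48.0/65.38 = 0.734 mol
  Cl: 52.0/35.45 = 1.467 mol
Divide by smallest (0.734):
  Zn: 0.734/0.734 = 1.0
  Cl: 1.467/0.734 = 2.0
Empirical formula: ZnCl2

ZnCl2


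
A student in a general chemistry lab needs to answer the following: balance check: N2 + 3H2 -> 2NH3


Equation: N2 + 3H2 -> 2NH3
Check atoms: H: 6=6, N: 2=2
Balanced

Yes, balanced


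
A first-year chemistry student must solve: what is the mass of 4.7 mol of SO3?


M(SO3) = 80.07 g/mol
mass = n × M = 4.7 × 80.07 = 376.33 g

376.33 g


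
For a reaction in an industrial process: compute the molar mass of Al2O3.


M(Al2O3) = 2×26.98 + 3×16.0
= 53.96 + 48.0
= 101.96 g/mol

101.96 g/mol


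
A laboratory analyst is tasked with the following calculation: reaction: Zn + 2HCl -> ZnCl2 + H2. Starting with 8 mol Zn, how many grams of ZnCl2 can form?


Mole ratio ZnCl2:Zn = 1:1
n(ZnCl2) = 8 × 1/1 = 8.000 mol
mass = 8.000 × 136.28 = 1090.24 g

1090.24 g


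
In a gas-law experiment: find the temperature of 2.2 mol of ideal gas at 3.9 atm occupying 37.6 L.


PV = nRT  (R = 0.08206 L·atm/(mol·K))
T = PV/(nR) = 3.9×37.6/(2.2×0.08206)
= 146.64/0.180532
= 812.27 K

812.27 K


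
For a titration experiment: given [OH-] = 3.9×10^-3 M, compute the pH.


pOH = -log10([OH-]) = -log10(3.9×10^-3)
= 3 - log10(3.9) = 2.41
pH = 14 - pOH = 14 - 2.41 = 11.59

11.59


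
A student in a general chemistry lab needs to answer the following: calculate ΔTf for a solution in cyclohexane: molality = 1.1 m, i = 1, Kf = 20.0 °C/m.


ΔTf = Kf × m × i
= 20.0 × 1.1 × 1
= 22.0 °C

22.0 °C


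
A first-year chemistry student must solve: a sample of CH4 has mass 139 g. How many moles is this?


M(CH4) = 16.04 g/mol
n = mass/M = 139/16.04 = 8.6658 mol

8.6658 mol


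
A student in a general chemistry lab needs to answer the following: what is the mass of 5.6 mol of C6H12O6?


M(C6H12O6) = 180.16 g/mol
mass = n × M = 5.6 × 180.16 = 1008.90 g

1008.90 g


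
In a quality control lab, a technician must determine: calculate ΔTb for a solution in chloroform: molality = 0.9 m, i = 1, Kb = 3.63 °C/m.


ΔTb = Kb × m × i
= 3.63 × 0.9 × 1
= 3.267 °C

3.267 °C


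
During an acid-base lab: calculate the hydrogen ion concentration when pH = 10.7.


[H+] = 10^(-pH) = 10^(-10.7)
= 2.0×10^-11 M

2.0×10^-11 M


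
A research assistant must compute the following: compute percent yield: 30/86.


% yield = actual/theoretical × 100
= 30/86 × 100
= 34.88%

34.88%


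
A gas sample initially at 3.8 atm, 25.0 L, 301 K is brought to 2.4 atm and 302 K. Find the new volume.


P1V1/T1 = P2V2/T2
V2 = P1V1T2/(T1P2)
= 3.8×25.0×302/(301×2.4)
= 39.715 L

39.715 L


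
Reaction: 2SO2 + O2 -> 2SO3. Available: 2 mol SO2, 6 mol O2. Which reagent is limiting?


Mole ratio available / coefficient:
  SO2: 2/2 = 1.000
  O2: 6/1 = 6.000
Smaller ratio is limiting.

SO2


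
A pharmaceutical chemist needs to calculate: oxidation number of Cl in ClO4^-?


x + 4(-2) = -1, so x = +7
Oxidation number: +7

+7


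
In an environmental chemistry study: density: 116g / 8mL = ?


ρ = mass/volume
= 116/8
= 14.5 g/mL

14.5 g/mL


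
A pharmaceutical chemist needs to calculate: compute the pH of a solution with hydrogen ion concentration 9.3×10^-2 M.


pH = -log10([H+]) = -log10(9.3×10^-2)
= 2 - log10(9.3)
= 2 - 0.97
= 1.03

1.03


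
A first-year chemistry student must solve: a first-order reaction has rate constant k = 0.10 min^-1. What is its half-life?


t½ = ln2/k = 0.693147/(0.10 min^-1)
= 6.931 min

6.931 min
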